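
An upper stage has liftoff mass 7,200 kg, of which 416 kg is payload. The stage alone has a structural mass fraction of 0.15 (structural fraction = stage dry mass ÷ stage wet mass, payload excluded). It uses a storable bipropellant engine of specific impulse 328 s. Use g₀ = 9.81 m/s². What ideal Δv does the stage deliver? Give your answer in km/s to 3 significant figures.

Stage wet mass = m₀ − payload = 7,200 − 416 = 6,784 kg.
Stage dry mass = ε × stage wet mass = 0.15 × 6,784 = 1,017.6 kg.
Burnout mass m_f = stage dry + payload = 1,017.6 + 416 = 1,433.6 kg.
v_e = Isp · g₀ = 328 × 9.81 = 3217.7 m/s.
From the ideal rocket equation, Δv = v_e · ln(7,200/1,433.6) = 3217.7 × ln(5.022) = 3217.7 × 1.6139 ≈ 5193 m/s.

Δv ≈ 5.19 km/s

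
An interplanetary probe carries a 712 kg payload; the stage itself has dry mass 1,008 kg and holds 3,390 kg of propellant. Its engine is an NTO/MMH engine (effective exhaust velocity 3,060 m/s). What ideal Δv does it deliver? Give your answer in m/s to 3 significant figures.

Δv ≈ 3330 m/s

m₀ = payload + dry + propellant = 712 + 1,008 + 3,390 = 5,110 kg.
m_f = payload + dry = 712 + 1,008 = 1,720 kg.
By the Tsiolkovsky rocket equation, Δv = v_e · ln(m₀/m_f) = 3060.0 × ln(2.971) = 3060.0 × 1.0889 ≈ 3332.0 m/s.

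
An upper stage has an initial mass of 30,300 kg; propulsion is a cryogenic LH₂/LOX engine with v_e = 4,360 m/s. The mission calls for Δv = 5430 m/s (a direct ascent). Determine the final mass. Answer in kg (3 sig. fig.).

final mass ≈ 8720 kg

m₀/m_f = exp(Δv / v_e) = exp(5430 / 4360.0) = exp(1.2454) = 3.4744.
m_f = m₀ / 3.4744 = 30,300 / 3.4744 = 8,720.93 kg.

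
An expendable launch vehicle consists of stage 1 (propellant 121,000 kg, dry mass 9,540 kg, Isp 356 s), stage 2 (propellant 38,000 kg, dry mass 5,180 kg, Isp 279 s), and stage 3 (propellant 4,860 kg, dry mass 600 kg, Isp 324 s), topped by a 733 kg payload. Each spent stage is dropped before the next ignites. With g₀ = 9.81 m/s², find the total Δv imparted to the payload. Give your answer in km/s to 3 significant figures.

Δv ≈ 12.8 km/s

Ignition mass of stage 1 = 121,000+9,540 + 38,000+5,180 + 4,860+600 + 733 = 179,913 kg.
Stage 1: m₀ = 179,913 kg, m_f = 179,913 − 121,000 = 58,913 kg; Δv = 356×9.81×ln(3.054) = 3492.4×1.1164 ≈ 3899 m/s.
Stage 2: m₀ = 49,373 kg, m_f = 49,373 − 38,000 = 11,373 kg; Δv = 279×9.81×ln(4.341) = 2737.0×1.4682 ≈ 4018 m/s.
Stage 3: m₀ = 6,193 kg, m_f = 6,193 − 4,860 = 1,333 kg; Δv = 324×9.81×ln(4.646) = 3178.4×1.5360 ≈ 4882 m/s.
Total Δv = 3899 + 4018 + 4882 = 12799 m/s.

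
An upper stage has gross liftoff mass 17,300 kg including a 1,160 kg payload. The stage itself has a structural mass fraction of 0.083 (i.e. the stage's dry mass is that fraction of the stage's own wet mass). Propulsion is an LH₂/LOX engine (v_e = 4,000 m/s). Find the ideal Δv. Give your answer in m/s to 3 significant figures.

Stage wet mass = m₀ − payload = 17,300 − 1,160 = 16,140 kg.
Stage dry mass = ε × stage wet mass = 0.083 × 16,140 = 1,339.62 kg.
Burnout mass m_f = stage dry + payload = 1,339.62 + 1,160 = 2,499.62 kg.
From the ideal rocket equation, Δv = v_e · ln(17,300/2,499.62) = 4000.0 × ln(6.921) = 4000.0 × 1.9346 ≈ 7738 m/s.

Δv ≈ 7740 m/s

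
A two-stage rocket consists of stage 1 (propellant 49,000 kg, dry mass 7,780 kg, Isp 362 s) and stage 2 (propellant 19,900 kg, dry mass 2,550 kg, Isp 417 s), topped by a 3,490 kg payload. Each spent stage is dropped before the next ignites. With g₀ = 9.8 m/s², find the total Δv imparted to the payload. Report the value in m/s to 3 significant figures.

Δv ≈ 9140 m/s

Ignition mass of stage 1 = 49,000+7,780 + 19,900+2,550 + 3,490 = 82,720 kg.
Stage 1: m₀ = 82,720 kg, m_f = 82,720 − 49,000 = 33,720 kg; Δv = 362×9.8×ln(2.453) = 3547.6×0.8974 ≈ 3184 m/s.
Stage 2: m₀ = 25,940 kg, m_f = 25,940 − 19,900 = 6,040 kg; Δv = 417×9.8×ln(4.295) = 4086.6×1.4574 ≈ 5956 m/s.
Total Δv = 3184 + 5956 = 9140 m/s.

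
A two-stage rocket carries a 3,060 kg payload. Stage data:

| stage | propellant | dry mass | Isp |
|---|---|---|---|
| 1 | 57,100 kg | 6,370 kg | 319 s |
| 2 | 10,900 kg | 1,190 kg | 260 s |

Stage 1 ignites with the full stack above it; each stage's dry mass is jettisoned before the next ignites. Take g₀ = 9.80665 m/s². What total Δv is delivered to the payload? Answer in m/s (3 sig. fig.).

Δv ≈ 7290 m/s

Ignition mass of stage 1 = 57,100+6,370 + 10,900+1,190 + 3,060 = 78,620 kg.
Stage 1: m₀ = 78,620 kg, m_f = 78,620 − 57,100 = 21,520 kg; Δv = 319×9.80665×ln(3.653) = 3128.3×1.2956 ≈ 4053 m/s.
Stage 2: m₀ = 15,150 kg, m_f = 15,150 − 10,900 = 4,250 kg; Δv = 260×9.80665×ln(3.565) = 2549.7×1.2711 ≈ 3241 m/s.
Total Δv = 4053 + 3241 = 7294 m/s.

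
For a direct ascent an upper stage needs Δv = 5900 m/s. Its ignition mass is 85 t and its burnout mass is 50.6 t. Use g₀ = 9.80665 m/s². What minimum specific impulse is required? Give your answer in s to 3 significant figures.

Isp ≈ 1160 s

ln(m₀/m_f) = ln(85000/50600) = ln(1.68) = 0.5187.
From the ideal rocket equation, v_e = Δv / ln(m₀/m_f) = 5900 / 0.5187 = 11374.6 m/s.
Isp = v_e / g₀ = 11374.6 / 9.80665 = 1159.9 s.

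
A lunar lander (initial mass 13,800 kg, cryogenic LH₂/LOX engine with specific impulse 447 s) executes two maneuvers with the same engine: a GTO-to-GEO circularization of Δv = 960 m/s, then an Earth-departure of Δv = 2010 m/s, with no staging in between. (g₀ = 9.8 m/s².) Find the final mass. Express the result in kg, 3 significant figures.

final mass ≈ 7010 kg

v_e = Isp · g₀ = 447 × 9.8 = 4380.6 m/s.
After the first burn: m = 13800 × exp(−960/4380.6) = 13800 × 0.80320 = 11,084.2 kg.
After the second burn: m = 11,084.2 × exp(−2010/4380.6) = 11,084.2 × 0.63202 = 7,005.44 kg.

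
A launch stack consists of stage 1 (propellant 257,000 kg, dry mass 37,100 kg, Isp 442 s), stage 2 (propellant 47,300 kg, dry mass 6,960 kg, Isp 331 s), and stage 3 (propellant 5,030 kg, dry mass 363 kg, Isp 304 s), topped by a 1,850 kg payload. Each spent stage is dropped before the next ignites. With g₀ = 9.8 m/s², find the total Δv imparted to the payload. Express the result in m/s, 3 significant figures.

Ignition mass of stage 1 = 257,000+37,100 + 47,300+6,960 + 5,030+363 + 1,850 = 355,603 kg.
Stage 1: m₀ = 355,603 kg, m_f = 355,603 − 257,000 = 98,603 kg; Δv = 442×9.8×ln(3.606) = 4331.6×1.2827 ≈ 5556 m/s.
Stage 2: m₀ = 61,503 kg, m_f = 61,503 − 47,300 = 14,203 kg; Δv = 331×9.8×ln(4.33) = 3243.8×1.4656 ≈ 4754 m/s.
Stage 3: m₀ = 7,243 kg, m_f = 7,243 − 5,030 = 2,213 kg; Δv = 304×9.8×ln(3.273) = 2979.2×1.1857 ≈ 3532 m/s.
Total Δv = 5556 + 4754 + 3532 = 13842 m/s.

Δv ≈ 13800 m/s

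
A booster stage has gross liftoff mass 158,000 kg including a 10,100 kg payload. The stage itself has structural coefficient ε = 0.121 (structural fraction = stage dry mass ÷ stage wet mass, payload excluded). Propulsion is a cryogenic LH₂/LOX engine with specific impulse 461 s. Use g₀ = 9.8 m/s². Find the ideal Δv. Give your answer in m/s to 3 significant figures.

Stage wet mass = m₀ − payload = 158,000 − 10,100 = 147,900 kg.
Stage dry mass = ε × stage wet mass = 0.121 × 147,900 = 17,895.9 kg.
Burnout mass m_f = stage dry + payload = 17,895.9 + 10,100 = 27,995.9 kg.
v_e = Isp · g₀ = 461 × 9.8 = 4517.8 m/s.
Using Δv = v_e ln(m₀/m_f): Δv = v_e · ln(158,000/27,995.9) = 4517.8 × ln(5.644) = 4517.8 × 1.7305 ≈ 7818 m/s.

Δv ≈ 7820 m/s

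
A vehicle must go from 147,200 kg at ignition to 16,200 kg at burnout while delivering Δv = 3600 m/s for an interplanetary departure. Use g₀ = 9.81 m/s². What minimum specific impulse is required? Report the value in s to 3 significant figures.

ln(m₀/m_f) = ln(147200/16200) = ln(9.086) = 2.2068.
By the Tsiolkovsky rocket equation, v_e = Δv / ln(m₀/m_f) = 3600 / 2.2068 = 1631.3 m/s.
Isp = v_e / g₀ = 1631.3 / 9.81 = 166.3 s.

Isp ≈ 166 s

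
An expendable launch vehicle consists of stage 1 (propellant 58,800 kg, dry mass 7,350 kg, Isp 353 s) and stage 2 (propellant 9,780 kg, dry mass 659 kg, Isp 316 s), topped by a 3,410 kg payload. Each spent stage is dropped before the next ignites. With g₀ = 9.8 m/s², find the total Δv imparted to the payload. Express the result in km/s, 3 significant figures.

Ignition mass of stage 1 = 58,800+7,350 + 9,780+659 + 3,410 = 79,999 kg.
Stage 1: m₀ = 79,999 kg, m_f = 79,999 − 58,800 = 21,199 kg; Δv = 353×9.8×ln(3.774) = 3459.4×1.3281 ≈ 4594 m/s.
Stage 2: m₀ = 13,849 kg, m_f = 13,849 − 9,780 = 4,069 kg; Δv = 316×9.8×ln(3.404) = 3096.8×1.2248 ≈ 3793 m/s.
Total Δv = 4594 + 3793 = 8387 m/s.

Δv ≈ 8.39 km/s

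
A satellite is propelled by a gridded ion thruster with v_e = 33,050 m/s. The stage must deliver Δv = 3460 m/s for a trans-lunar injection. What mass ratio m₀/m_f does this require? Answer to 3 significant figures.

mass ratio ≈ 1.11

m₀/m_f = exp(Δv / v_e) = exp(3460 / 33050.0) = exp(0.1047) = 1.1104.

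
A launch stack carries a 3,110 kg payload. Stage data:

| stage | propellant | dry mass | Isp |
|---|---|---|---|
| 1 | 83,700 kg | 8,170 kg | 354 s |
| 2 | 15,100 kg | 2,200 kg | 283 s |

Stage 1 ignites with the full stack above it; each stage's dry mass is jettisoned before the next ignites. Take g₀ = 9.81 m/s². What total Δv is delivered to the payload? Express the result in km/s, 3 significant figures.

Ignition mass of stage 1 = 83,700+8,170 + 15,100+2,200 + 3,110 = 112,280 kg.
Stage 1: m₀ = 112,280 kg, m_f = 112,280 − 83,700 = 28,580 kg; Δv = 354×9.81×ln(3.929) = 3472.7×1.3683 ≈ 4752 m/s.
Stage 2: m₀ = 20,410 kg, m_f = 20,410 − 15,100 = 5,310 kg; Δv = 283×9.81×ln(3.844) = 2776.2×1.3464 ≈ 3738 m/s.
Total Δv = 4752 + 3738 = 8490 m/s.

Δv ≈ 8.49 km/s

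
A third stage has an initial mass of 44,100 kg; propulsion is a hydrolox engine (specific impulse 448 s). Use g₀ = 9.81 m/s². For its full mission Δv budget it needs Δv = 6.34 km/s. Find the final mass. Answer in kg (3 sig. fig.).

final mass ≈ 10400 kg

v_e = Isp · g₀ = 448 × 9.81 = 4394.9 m/s.
By the Tsiolkovsky rocket equation, m₀/m_f = exp(Δv / v_e) = exp(6340 / 4394.9) = exp(1.4426) = 4.2316.
m_f = m₀ / 4.2316 = 44,100 / 4.2316 = 10,421.6 kg.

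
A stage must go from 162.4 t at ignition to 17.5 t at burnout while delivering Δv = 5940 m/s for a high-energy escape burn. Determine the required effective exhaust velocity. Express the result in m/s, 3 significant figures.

v_e ≈ 2670 m/s

ln(m₀/m_f) = ln(162400/17500) = ln(9.28) = 2.2279.
Rocket equation: v_e = Δv / ln(m₀/m_f) = 5940 / 2.2279 = 2666.2 m/s.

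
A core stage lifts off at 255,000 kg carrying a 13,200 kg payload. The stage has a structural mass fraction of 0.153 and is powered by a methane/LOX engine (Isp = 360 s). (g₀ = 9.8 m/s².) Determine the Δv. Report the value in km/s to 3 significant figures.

Δv ≈ 5.73 km/s

Stage wet mass = m₀ − payload = 255,000 − 13,200 = 241,800 kg.
Stage dry mass = ε × stage wet mass = 0.153 × 241,800 = 36,995.4 kg.
Burnout mass m_f = stage dry + payload = 36,995.4 + 13,200 = 50,195.4 kg.
v_e = Isp · g₀ = 360 × 9.8 = 3528.0 m/s.
Using Δv = v_e ln(m₀/m_f): Δv = v_e · ln(255,000/50,195.4) = 3528.0 × ln(5.08) = 3528.0 × 1.6253 ≈ 5734 m/s.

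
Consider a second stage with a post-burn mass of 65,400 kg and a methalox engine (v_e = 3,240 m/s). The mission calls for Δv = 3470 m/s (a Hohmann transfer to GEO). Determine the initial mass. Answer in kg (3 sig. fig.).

initial mass ≈ 191000 kg

m₀/m_f = exp(Δv / v_e) = exp(3470 / 3240.0) = exp(1.0710) = 2.9183.
m₀ = m_f × 2.9183 = 65,400 × 2.9183 = 190,857 kg.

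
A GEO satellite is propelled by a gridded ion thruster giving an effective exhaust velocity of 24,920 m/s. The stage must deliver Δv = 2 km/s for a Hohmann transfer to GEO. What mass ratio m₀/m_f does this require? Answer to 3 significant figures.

mass ratio ≈ 1.08

m₀/m_f = exp(Δv / v_e) = exp(2000 / 24920.0) = exp(0.0803) = 1.0836.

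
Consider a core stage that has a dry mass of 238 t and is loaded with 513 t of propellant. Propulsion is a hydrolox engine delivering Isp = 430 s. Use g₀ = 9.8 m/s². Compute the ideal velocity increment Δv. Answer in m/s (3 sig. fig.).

Δv ≈ 4840 m/s

v_e = Isp · g₀ = 430 × 9.8 = 4214.0 m/s.
m₀ = m_dry + m_prop = 238 + 513 = 751 t.
Δv = v_e · ln(m₀/m_f) = 4214.0 × ln(3.155) = 4214.0 × 1.1491 ≈ 4842.5 m/s.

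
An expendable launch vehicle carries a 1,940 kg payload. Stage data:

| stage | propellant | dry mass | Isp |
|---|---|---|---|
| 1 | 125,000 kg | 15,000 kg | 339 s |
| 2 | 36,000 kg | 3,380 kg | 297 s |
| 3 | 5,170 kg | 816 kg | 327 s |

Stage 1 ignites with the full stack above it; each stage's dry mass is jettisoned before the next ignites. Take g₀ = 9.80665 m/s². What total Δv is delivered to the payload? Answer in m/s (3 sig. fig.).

Δv ≈ 11200 m/s

Ignition mass of stage 1 = 125,000+15,000 + 36,000+3,380 + 5,170+816 + 1,940 = 187,306 kg.
Stage 1: m₀ = 187,306 kg, m_f = 187,306 − 125,000 = 62,306 kg; Δv = 339×9.80665×ln(3.006) = 3324.5×1.1007 ≈ 3659 m/s.
Stage 2: m₀ = 47,306 kg, m_f = 47,306 − 36,000 = 11,306 kg; Δv = 297×9.80665×ln(4.184) = 2912.6×1.4313 ≈ 4169 m/s.
Stage 3: m₀ = 7,926 kg, m_f = 7,926 − 5,170 = 2,756 kg; Δv = 327×9.80665×ln(2.876) = 3206.8×1.0564 ≈ 3388 m/s.
Total Δv = 3659 + 4169 + 3388 = 11216 m/s.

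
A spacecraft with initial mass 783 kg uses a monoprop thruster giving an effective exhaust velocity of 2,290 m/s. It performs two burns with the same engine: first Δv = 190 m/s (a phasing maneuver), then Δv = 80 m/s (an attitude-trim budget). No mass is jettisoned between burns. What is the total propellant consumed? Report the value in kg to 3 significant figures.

After the first burn: m = 783 × exp(−190/2290.0) = 783 × 0.92038 = 720.658 kg.
After the second burn: m = 720.658 × exp(−80/2290.0) = 720.658 × 0.96567 = 695.918 kg.
Total propellant = m₀ − m_final = 783 − 695.918 = 87.082 kg.

total propellant consumed ≈ 87.1 kg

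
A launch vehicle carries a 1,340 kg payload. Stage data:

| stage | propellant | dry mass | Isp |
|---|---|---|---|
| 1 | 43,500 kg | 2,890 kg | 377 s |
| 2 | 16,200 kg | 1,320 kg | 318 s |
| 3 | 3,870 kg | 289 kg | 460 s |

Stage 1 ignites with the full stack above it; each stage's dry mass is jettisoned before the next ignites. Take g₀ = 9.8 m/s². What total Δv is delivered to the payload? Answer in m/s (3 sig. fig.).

Δv ≈ 12900 m/s

Ignition mass of stage 1 = 43,500+2,890 + 16,200+1,320 + 3,870+289 + 1,340 = 69,409 kg.
Stage 1: m₀ = 69,409 kg, m_f = 69,409 − 43,500 = 25,909 kg; Δv = 377×9.8×ln(2.679) = 3694.6×0.9854 ≈ 3641 m/s.
Stage 2: m₀ = 23,019 kg, m_f = 23,019 − 16,200 = 6,819 kg; Δv = 318×9.8×ln(3.376) = 3116.4×1.2166 ≈ 3791 m/s.
Stage 3: m₀ = 5,499 kg, m_f = 5,499 − 3,870 = 1,629 kg; Δv = 460×9.8×ln(3.376) = 4508.0×1.2166 ≈ 5484 m/s.
Total Δv = 3641 + 3791 + 5484 = 12916 m/s.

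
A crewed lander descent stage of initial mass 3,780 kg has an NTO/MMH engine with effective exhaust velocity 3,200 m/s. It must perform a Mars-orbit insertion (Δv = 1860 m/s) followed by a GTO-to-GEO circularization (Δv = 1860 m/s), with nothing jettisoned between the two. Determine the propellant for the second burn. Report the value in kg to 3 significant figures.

propellant for the second burn ≈ 932 kg

After the first burn: m = 3780 × exp(−1860/3200.0) = 3780 × 0.55920 = 2,113.78 kg.
After the second burn: m = 2,113.78 × exp(−1860/3200.0) = 2,113.78 × 0.55920 = 1,182.03 kg.
Second-burn propellant = 2,113.78 − 1,182.03 = 931.75 kg.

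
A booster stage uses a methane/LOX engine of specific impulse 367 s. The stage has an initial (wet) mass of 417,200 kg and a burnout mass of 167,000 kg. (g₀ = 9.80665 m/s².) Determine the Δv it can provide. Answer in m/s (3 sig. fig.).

Δv ≈ 3300 m/s

v_e = Isp · g₀ = 367 × 9.80665 = 3599.0 m/s.
Rocket equation: Δv = v_e · ln(m₀/m_f) = 3599.0 × ln(2.498) = 3599.0 × 0.9156 ≈ 3295.2 m/s.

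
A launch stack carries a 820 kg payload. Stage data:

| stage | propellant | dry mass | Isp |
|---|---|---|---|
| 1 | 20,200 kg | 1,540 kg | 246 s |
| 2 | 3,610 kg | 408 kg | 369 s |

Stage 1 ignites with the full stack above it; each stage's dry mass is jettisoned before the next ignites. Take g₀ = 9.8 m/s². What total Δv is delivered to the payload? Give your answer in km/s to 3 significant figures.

Ignition mass of stage 1 = 20,200+1,540 + 3,610+408 + 820 = 26,578 kg.
Stage 1: m₀ = 26,578 kg, m_f = 26,578 − 20,200 = 6,378 kg; Δv = 246×9.8×ln(4.167) = 2410.8×1.4272 ≈ 3441 m/s.
Stage 2: m₀ = 4,838 kg, m_f = 4,838 − 3,610 = 1,228 kg; Δv = 369×9.8×ln(3.94) = 3616.2×1.3711 ≈ 4958 m/s.
Total Δv = 3441 + 4958 = 8399 m/s.

Δv ≈ 8.40 km/s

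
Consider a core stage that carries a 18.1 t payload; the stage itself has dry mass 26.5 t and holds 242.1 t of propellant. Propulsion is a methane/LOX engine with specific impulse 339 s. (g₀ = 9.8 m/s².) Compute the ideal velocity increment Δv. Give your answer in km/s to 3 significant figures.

v_e = Isp · g₀ = 339 × 9.8 = 3322.2 m/s.
m₀ = payload + dry + propellant = 18.1 + 26.5 + 242.1 = 286.7 t.
m_f = payload + dry = 18.1 + 26.5 = 44.6 t.
Using Δv = v_e ln(m₀/m_f): Δv = v_e · ln(m₀/m_f) = 3322.2 × ln(6.428) = 3322.2 × 1.8607 ≈ 6181.6 m/s.

Δv ≈ 6.18 km/s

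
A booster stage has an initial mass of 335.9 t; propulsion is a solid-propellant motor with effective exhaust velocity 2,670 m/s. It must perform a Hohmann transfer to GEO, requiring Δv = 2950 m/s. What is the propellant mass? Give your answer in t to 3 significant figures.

propellant mass ≈ 225 t

m₀/m_f = exp(Δv / v_e) = exp(2950 / 2670.0) = exp(1.1049) = 3.0188.
m_f = 335.9 / 3.0188 = 111.269 t, so propellant = m₀ − m_f = 335.9 − 111.269 = 224.631 t.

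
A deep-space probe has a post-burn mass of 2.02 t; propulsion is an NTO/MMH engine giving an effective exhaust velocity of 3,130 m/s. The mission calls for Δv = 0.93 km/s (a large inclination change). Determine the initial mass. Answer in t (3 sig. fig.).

m₀/m_f = exp(Δv / v_e) = exp(930 / 3130.0) = exp(0.2971) = 1.3460.
m₀ = m_f × 1.3460 = 2.02 × 1.3460 = 2.71892 t.

initial mass ≈ 2.72 t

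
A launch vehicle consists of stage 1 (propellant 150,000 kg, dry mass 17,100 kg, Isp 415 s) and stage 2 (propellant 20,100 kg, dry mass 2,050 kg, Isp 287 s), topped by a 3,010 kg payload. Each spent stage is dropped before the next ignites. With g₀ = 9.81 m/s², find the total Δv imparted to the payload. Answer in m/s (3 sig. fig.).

Δv ≈ 10700 m/s

Ignition mass of stage 1 = 150,000+17,100 + 20,100+2,050 + 3,010 = 192,260 kg.
Stage 1: m₀ = 192,260 kg, m_f = 192,260 − 150,000 = 42,260 kg; Δv = 415×9.81×ln(4.549) = 4071.2×1.5150 ≈ 6168 m/s.
Stage 2: m₀ = 25,160 kg, m_f = 25,160 − 20,100 = 5,060 kg; Δv = 287×9.81×ln(4.972) = 2815.5×1.6039 ≈ 4516 m/s.
Total Δv = 6168 + 4516 = 10684 m/s.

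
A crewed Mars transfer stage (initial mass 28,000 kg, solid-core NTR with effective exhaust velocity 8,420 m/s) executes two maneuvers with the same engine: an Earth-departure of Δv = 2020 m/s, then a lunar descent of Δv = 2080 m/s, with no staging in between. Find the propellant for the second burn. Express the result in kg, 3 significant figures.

propellant for the second burn ≈ 4820 kg

After the first burn: m = 28000 × exp(−2020/8420.0) = 28000 × 0.78670 = 22,027.6 kg.
After the second burn: m = 22,027.6 × exp(−2080/8420.0) = 22,027.6 × 0.78112 = 17,206.2 kg.
Second-burn propellant = 22,027.6 − 17,206.2 = 4,821.4 kg.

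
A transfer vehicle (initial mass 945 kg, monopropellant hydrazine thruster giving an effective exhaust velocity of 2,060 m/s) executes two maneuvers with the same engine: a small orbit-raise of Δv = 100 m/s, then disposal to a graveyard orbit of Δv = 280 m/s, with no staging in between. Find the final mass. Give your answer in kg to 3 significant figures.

After the first burn: m = 945 × exp(−100/2060.0) = 945 × 0.95262 = 900.226 kg.
After the second burn: m = 900.226 × exp(−280/2060.0) = 900.226 × 0.87291 = 785.816 kg.

final mass ≈ 786 kg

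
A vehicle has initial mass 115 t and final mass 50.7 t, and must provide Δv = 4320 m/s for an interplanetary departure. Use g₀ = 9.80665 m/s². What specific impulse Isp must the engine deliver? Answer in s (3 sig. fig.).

Isp ≈ 538 s

ln(m₀/m_f) = ln(115000/50700) = ln(2.268) = 0.8190.
From the ideal rocket equation, v_e = Δv / ln(m₀/m_f) = 4320 / 0.8190 = 5274.7 m/s.
Isp = v_e / g₀ = 5274.7 / 9.80665 = 537.9 s.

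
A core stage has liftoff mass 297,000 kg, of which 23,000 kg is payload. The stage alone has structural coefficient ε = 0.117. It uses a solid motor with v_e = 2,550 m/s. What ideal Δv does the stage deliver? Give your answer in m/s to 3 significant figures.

Stage wet mass = m₀ − payload = 297,000 − 23,000 = 274,000 kg.
Stage dry mass = ε × stage wet mass = 0.117 × 274,000 = 32,058 kg.
Burnout mass m_f = stage dry + payload = 32,058 + 23,000 = 55,058 kg.
Δv = v_e · ln(297,000/55,058) = 2550.0 × ln(5.394) = 2550.0 × 1.6853 ≈ 4298 m/s.

Δv ≈ 4300 m/s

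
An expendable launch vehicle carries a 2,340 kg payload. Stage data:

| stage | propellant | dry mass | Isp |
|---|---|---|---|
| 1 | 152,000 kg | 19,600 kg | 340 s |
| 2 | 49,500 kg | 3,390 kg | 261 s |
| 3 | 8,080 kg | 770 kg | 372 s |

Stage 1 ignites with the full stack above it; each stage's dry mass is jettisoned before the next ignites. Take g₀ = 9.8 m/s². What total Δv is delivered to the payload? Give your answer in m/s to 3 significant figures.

Δv ≈ 11900 m/s

Ignition mass of stage 1 = 152,000+19,600 + 49,500+3,390 + 8,080+770 + 2,340 = 235,680 kg.
Stage 1: m₀ = 235,680 kg, m_f = 235,680 − 152,000 = 83,680 kg; Δv = 340×9.8×ln(2.816) = 3332.0×1.0355 ≈ 3450 m/s.
Stage 2: m₀ = 64,080 kg, m_f = 64,080 − 49,500 = 14,580 kg; Δv = 261×9.8×ln(4.395) = 2557.8×1.4805 ≈ 3787 m/s.
Stage 3: m₀ = 11,190 kg, m_f = 11,190 − 8,080 = 3,110 kg; Δv = 372×9.8×ln(3.598) = 3645.6×1.2804 ≈ 4668 m/s.
Total Δv = 3450 + 3787 + 4668 = 11905 m/s.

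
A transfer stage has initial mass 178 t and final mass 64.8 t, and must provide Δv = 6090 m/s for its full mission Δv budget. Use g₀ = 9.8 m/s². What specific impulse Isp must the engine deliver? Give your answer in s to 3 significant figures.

Isp ≈ 615 s

ln(m₀/m_f) = ln(178000/64800) = ln(2.747) = 1.0105.
Rocket equation: v_e = Δv / ln(m₀/m_f) = 6090 / 1.0105 = 6026.9 m/s.
Isp = v_e / g₀ = 6026.9 / 9.8 = 615.0 s.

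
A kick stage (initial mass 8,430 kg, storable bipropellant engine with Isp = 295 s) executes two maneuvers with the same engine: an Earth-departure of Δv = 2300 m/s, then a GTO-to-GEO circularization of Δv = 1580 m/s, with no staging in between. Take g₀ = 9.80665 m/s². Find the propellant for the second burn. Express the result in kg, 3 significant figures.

v_e = Isp · g₀ = 295 × 9.80665 = 2893.0 m/s.
After the first burn: m = 8430 × exp(−2300/2893.0) = 8430 × 0.45157 = 3,806.74 kg.
After the second burn: m = 3,806.74 × exp(−1580/2893.0) = 3,806.74 × 0.57917 = 2,204.75 kg.
Second-burn propellant = 3,806.74 − 2,204.75 = 1,601.99 kg.

propellant for the second burn ≈ 1600 kg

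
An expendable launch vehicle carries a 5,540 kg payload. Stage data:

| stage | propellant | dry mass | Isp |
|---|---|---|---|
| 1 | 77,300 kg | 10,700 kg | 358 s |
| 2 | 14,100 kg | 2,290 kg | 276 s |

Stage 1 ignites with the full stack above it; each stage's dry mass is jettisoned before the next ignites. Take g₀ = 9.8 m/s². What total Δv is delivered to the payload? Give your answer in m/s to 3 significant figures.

Δv ≈ 7050 m/s

Ignition mass of stage 1 = 77,300+10,700 + 14,100+2,290 + 5,540 = 109,930 kg.
Stage 1: m₀ = 109,930 kg, m_f = 109,930 − 77,300 = 32,630 kg; Δv = 358×9.8×ln(3.369) = 3508.4×1.2146 ≈ 4261 m/s.
Stage 2: m₀ = 21,930 kg, m_f = 21,930 − 14,100 = 7,830 kg; Δv = 276×9.8×ln(2.801) = 2704.8×1.0299 ≈ 2786 m/s.
Total Δv = 4261 + 2786 = 7047 m/s.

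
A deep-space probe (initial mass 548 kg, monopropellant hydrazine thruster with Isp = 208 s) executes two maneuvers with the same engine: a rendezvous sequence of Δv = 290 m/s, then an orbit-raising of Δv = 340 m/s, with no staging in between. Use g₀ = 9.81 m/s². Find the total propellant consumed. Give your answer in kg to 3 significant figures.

v_e = Isp · g₀ = 208 × 9.81 = 2040.5 m/s.
After the first burn: m = 548 × exp(−290/2040.5) = 548 × 0.86751 = 475.395 kg.
After the second burn: m = 475.395 × exp(−340/2040.5) = 475.395 × 0.84651 = 402.427 kg.
Total propellant = m₀ − m_final = 548 − 402.427 = 145.573 kg.

total propellant consumed ≈ 146 kg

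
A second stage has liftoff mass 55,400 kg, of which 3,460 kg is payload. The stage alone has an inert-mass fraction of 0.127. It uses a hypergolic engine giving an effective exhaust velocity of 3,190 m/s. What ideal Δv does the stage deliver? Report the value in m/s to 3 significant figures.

Stage wet mass = m₀ − payload = 55,400 − 3,460 = 51,940 kg.
Stage dry mass = ε × stage wet mass = 0.127 × 51,940 = 6,596.38 kg.
Burnout mass m_f = stage dry + payload = 6,596.38 + 3,460 = 10,056.38 kg.
From the ideal rocket equation, Δv = v_e · ln(55,400/10,056.38) = 3190.0 × ln(5.509) = 3190.0 × 1.7064 ≈ 5443 m/s.

Δv ≈ 5440 m/s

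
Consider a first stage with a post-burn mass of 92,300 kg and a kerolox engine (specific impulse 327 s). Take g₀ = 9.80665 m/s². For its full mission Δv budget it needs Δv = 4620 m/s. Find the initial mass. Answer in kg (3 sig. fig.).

initial mass ≈ 390000 kg

v_e = Isp · g₀ = 327 × 9.80665 = 3206.8 m/s.
From the ideal rocket equation, m₀/m_f = exp(Δv / v_e) = exp(4620 / 3206.8) = exp(1.4407) = 4.2237.
m₀ = m_f × 4.2237 = 92,300 × 4.2237 = 389,848 kg.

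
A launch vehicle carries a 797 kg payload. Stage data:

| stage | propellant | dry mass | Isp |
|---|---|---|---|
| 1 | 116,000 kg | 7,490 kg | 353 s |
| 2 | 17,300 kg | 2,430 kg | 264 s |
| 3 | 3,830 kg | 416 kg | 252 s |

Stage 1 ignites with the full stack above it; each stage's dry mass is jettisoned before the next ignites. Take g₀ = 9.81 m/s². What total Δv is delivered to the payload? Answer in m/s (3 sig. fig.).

Ignition mass of stage 1 = 116,000+7,490 + 17,300+2,430 + 3,830+416 + 797 = 148,263 kg.
Stage 1: m₀ = 148,263 kg, m_f = 148,263 − 116,000 = 32,263 kg; Δv = 353×9.81×ln(4.595) = 3462.9×1.5251 ≈ 5281 m/s.
Stage 2: m₀ = 24,773 kg, m_f = 24,773 − 17,300 = 7,473 kg; Δv = 264×9.81×ln(3.315) = 2589.8×1.1985 ≈ 3104 m/s.
Stage 3: m₀ = 5,043 kg, m_f = 5,043 − 3,830 = 1,213 kg; Δv = 252×9.81×ln(4.157) = 2472.1×1.4249 ≈ 3523 m/s.
Total Δv = 5281 + 3104 + 3523 = 11908 m/s.

Δv ≈ 11900 m/s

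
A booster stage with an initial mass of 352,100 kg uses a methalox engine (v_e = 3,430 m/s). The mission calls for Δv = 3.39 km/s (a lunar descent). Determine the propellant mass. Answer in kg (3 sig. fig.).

m₀/m_f = exp(Δv / v_e) = exp(3390 / 3430.0) = exp(0.9883) = 2.6868.
m_f = 352,100 / 2.6868 = 131,048 kg, so propellant = m₀ − m_f = 352,100 − 131,048 = 221,052 kg.

propellant mass ≈ 221000 kg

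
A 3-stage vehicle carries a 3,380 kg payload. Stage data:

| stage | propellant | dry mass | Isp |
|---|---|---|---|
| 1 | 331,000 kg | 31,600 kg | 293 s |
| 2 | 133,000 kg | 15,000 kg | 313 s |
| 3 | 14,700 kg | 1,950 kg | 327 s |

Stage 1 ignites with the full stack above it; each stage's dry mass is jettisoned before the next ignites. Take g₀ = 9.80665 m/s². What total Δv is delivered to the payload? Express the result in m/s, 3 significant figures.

Δv ≈ 11900 m/s

Ignition mass of stage 1 = 331,000+31,600 + 133,000+15,000 + 14,700+1,950 + 3,380 = 530,630 kg.
Stage 1: m₀ = 530,630 kg, m_f = 530,630 − 331,000 = 199,630 kg; Δv = 293×9.80665×ln(2.658) = 2873.3×0.9776 ≈ 2809 m/s.
Stage 2: m₀ = 168,030 kg, m_f = 168,030 − 133,000 = 35,030 kg; Δv = 313×9.80665×ln(4.797) = 3069.5×1.5679 ≈ 4813 m/s.
Stage 3: m₀ = 20,030 kg, m_f = 20,030 − 14,700 = 5,330 kg; Δv = 327×9.80665×ln(3.758) = 3206.8×1.3239 ≈ 4245 m/s.
Total Δv = 2809 + 4813 + 4245 = 11867 m/s.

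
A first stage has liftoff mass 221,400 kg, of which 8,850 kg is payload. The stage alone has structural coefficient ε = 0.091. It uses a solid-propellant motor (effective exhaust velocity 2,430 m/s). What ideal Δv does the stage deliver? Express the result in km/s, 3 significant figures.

Stage wet mass = m₀ − payload = 221,400 − 8,850 = 212,550 kg.
Stage dry mass = ε × stage wet mass = 0.091 × 212,550 = 19,342.1 kg.
Burnout mass m_f = stage dry + payload = 19,342.1 + 8,850 = 28,192.1 kg.
Δv = v_e · ln(221,400/28,192.1) = 2430.0 × ln(7.853) = 2430.0 × 2.0609 ≈ 5008 m/s.

Δv ≈ 5.01 km/s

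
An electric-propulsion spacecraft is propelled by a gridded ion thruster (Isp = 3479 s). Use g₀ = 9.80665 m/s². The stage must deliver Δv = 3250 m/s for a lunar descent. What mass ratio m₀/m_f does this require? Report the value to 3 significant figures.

mass ratio ≈ 1.10

v_e = Isp · g₀ = 3479 × 9.80665 = 34117.3 m/s.
From the ideal rocket equation, m₀/m_f = exp(Δv / v_e) = exp(3250 / 34117.3) = exp(0.0953) = 1.0999.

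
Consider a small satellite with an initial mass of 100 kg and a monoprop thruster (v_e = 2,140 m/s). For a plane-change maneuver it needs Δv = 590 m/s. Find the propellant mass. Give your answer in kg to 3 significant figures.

propellant mass ≈ 24.1 kg

m₀/m_f = exp(Δv / v_e) = exp(590 / 2140.0) = exp(0.2757) = 1.3175.
m_f = 100 / 1.3175 = 75.9013 kg, so propellant = m₀ − m_f = 100 − 75.9013 = 24.0987 kg.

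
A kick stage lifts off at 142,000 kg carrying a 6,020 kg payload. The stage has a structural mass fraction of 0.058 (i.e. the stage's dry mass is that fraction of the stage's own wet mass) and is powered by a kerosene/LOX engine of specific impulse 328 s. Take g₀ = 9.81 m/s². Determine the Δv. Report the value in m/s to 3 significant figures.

Stage wet mass = m₀ − payload = 142,000 − 6,020 = 135,980 kg.
Stage dry mass = ε × stage wet mass = 0.058 × 135,980 = 7,886.84 kg.
Burnout mass m_f = stage dry + payload = 7,886.84 + 6,020 = 13,906.84 kg.
v_e = Isp · g₀ = 328 × 9.81 = 3217.7 m/s.
Δv = v_e · ln(142,000/13,906.84) = 3217.7 × ln(10.21) = 3217.7 × 2.3234 ≈ 7476 m/s.

Δv ≈ 7480 m/s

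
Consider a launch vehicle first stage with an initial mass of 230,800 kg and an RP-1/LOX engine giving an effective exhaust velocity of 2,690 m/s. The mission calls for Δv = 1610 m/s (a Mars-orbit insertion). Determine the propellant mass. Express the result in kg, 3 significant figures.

propellant mass ≈ 104000 kg

Rocket equation: m₀/m_f = exp(Δv / v_e) = exp(1610 / 2690.0) = exp(0.5985) = 1.8194.
m_f = 230,800 / 1.8194 = 126,855 kg, so propellant = m₀ − m_f = 230,800 − 126,855 = 103,945 kg.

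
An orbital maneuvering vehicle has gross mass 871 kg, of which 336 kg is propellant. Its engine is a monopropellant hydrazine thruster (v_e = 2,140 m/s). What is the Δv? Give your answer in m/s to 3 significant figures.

Δv ≈ 1040 m/s

m_f = m₀ − m_prop = 871 − 336 = 535 kg.
Δv = v_e · ln(m₀/m_f) = 2140.0 × ln(1.628) = 2140.0 × 0.4874 ≈ 1043.0 m/s.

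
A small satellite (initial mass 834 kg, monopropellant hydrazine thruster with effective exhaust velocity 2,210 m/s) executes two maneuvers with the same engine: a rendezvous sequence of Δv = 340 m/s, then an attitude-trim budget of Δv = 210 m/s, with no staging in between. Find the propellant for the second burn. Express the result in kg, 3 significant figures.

After the first burn: m = 834 × exp(−340/2210.0) = 834 × 0.85740 = 715.072 kg.
After the second burn: m = 715.072 × exp(−210/2210.0) = 715.072 × 0.90935 = 650.251 kg.
Second-burn propellant = 715.072 − 650.251 = 64.821 kg.

propellant for the second burn ≈ 64.8 kg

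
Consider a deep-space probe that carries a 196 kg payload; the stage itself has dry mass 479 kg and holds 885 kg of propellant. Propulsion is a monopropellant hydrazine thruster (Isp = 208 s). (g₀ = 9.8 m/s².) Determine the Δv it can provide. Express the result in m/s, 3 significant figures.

v_e = Isp · g₀ = 208 × 9.8 = 2038.4 m/s.
m₀ = payload + dry + propellant = 196 + 479 + 885 = 1,560 kg.
m_f = payload + dry = 196 + 479 = 675 kg.
Rocket equation: Δv = v_e · ln(m₀/m_f) = 2038.4 × ln(2.311) = 2038.4 × 0.8377 ≈ 1707.6 m/s.

Δv ≈ 1710 m/s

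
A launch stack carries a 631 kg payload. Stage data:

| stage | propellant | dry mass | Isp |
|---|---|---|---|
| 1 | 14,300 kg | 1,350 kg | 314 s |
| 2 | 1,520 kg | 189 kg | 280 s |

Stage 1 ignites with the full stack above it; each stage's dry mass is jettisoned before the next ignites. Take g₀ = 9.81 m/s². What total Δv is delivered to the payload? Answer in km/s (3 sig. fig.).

Δv ≈ 7.76 km/s

Ignition mass of stage 1 = 14,300+1,350 + 1,520+189 + 631 = 17,990 kg.
Stage 1: m₀ = 17,990 kg, m_f = 17,990 − 14,300 = 3,690 kg; Δv = 314×9.81×ln(4.875) = 3080.3×1.5842 ≈ 4880 m/s.
Stage 2: m₀ = 2,340 kg, m_f = 2,340 − 1,520 = 820 kg; Δv = 280×9.81×ln(2.854) = 2746.8×1.0486 ≈ 2880 m/s.
Total Δv = 4880 + 2880 = 7760 m/s.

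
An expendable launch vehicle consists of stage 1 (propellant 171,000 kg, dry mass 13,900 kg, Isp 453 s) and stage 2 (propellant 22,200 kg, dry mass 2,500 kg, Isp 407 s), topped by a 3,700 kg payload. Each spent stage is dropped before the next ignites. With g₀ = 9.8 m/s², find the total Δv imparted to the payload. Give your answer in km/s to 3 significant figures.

Ignition mass of stage 1 = 171,000+13,900 + 22,200+2,500 + 3,700 = 213,300 kg.
Stage 1: m₀ = 213,300 kg, m_f = 213,300 − 171,000 = 42,300 kg; Δv = 453×9.8×ln(5.043) = 4439.4×1.6179 ≈ 7183 m/s.
Stage 2: m₀ = 28,400 kg, m_f = 28,400 − 22,200 = 6,200 kg; Δv = 407×9.8×ln(4.581) = 3988.6×1.5218 ≈ 6070 m/s.
Total Δv = 7183 + 6070 = 13253 m/s.

Δv ≈ 13.3 km/s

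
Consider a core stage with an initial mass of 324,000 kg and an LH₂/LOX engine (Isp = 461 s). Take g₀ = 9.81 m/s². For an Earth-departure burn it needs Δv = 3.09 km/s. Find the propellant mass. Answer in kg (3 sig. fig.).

propellant mass ≈ 160000 kg

v_e = Isp · g₀ = 461 × 9.81 = 4522.4 m/s.
m₀/m_f = exp(Δv / v_e) = exp(3090 / 4522.4) = exp(0.6833) = 1.9803.
m_f = 324,000 / 1.9803 = 163,612 kg, so propellant = m₀ − m_f = 324,000 − 163,612 = 160,388 kg.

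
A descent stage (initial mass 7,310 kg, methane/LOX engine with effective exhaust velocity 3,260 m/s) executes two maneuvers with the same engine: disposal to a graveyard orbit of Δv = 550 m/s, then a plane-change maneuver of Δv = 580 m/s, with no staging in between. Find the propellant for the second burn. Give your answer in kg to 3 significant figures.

After the first burn: m = 7310 × exp(−550/3260.0) = 7310 × 0.84475 = 6,175.12 kg.
After the second burn: m = 6,175.12 × exp(−580/3260.0) = 6,175.12 × 0.83701 = 5,168.64 kg.
Second-burn propellant = 6,175.12 − 5,168.64 = 1,006.48 kg.

propellant for the second burn ≈ 1010 kg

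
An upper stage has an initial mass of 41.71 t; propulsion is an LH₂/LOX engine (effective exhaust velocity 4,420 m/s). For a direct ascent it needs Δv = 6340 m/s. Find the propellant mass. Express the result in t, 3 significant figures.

Using Δv = v_e ln(m₀/m_f): m₀/m_f = exp(Δv / v_e) = exp(6340 / 4420.0) = exp(1.4344) = 4.1971.
m_f = 41.71 / 4.1971 = 9.93781 t, so propellant = m₀ − m_f = 41.71 − 9.93781 = 31.77219 t.

propellant mass ≈ 31.8 t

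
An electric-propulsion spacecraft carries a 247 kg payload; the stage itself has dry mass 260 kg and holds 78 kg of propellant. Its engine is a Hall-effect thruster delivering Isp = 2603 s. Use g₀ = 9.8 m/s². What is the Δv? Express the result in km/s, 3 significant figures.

Δv ≈ 3.65 km/s

v_e = Isp · g₀ = 2603 × 9.8 = 25509.4 m/s.
m₀ = payload + dry + propellant = 247 + 260 + 78 = 585 kg.
m_f = payload + dry = 247 + 260 = 507 kg.
Δv = v_e · ln(m₀/m_f) = 25509.4 × ln(1.154) = 25509.4 × 0.1431 ≈ 3650.4 m/s.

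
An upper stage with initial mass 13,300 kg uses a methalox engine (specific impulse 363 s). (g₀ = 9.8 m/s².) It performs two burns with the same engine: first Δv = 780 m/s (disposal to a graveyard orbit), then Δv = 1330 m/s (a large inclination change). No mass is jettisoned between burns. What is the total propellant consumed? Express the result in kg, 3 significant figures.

total propellant consumed ≈ 5950 kg

v_e = Isp · g₀ = 363 × 9.8 = 3557.4 m/s.
After the first burn: m = 13300 × exp(−780/3557.4) = 13300 × 0.80311 = 10,681.4 kg.
After the second burn: m = 10,681.4 × exp(−1330/3557.4) = 10,681.4 × 0.68807 = 7,349.55 kg.
Total propellant = m₀ − m_final = 13300 − 7,349.55 = 5,950.45 kg.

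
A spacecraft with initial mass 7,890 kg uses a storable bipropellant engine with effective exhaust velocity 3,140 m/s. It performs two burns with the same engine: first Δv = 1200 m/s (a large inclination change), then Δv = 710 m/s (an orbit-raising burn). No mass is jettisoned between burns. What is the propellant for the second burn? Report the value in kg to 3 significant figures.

After the first burn: m = 7890 × exp(−1200/3140.0) = 7890 × 0.68238 = 5,383.98 kg.
After the second burn: m = 5,383.98 × exp(−710/3140.0) = 5,383.98 × 0.79763 = 4,294.42 kg.
Second-burn propellant = 5,383.98 − 4,294.42 = 1,089.56 kg.

propellant for the second burn ≈ 1090 kg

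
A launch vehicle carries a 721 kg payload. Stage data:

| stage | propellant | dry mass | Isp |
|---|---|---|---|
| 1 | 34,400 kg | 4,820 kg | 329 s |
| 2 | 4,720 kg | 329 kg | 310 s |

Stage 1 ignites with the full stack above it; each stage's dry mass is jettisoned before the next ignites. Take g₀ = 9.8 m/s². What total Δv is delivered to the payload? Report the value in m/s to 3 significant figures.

Ignition mass of stage 1 = 34,400+4,820 + 4,720+329 + 721 = 44,990 kg.
Stage 1: m₀ = 44,990 kg, m_f = 44,990 − 34,400 = 10,590 kg; Δv = 329×9.8×ln(4.248) = 3224.2×1.4465 ≈ 4664 m/s.
Stage 2: m₀ = 5,770 kg, m_f = 5,770 − 4,720 = 1,050 kg; Δv = 310×9.8×ln(5.495) = 3038.0×1.7039 ≈ 5176 m/s.
Total Δv = 4664 + 5176 = 9840 m/s.

Δv ≈ 9840 m/s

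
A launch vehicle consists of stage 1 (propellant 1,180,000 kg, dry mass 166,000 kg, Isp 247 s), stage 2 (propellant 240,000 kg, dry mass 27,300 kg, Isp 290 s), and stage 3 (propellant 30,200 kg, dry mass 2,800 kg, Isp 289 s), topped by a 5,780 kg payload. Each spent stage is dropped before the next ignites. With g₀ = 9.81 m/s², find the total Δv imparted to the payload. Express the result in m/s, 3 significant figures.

Ignition mass of stage 1 = 1,180,000+166,000 + 240,000+27,300 + 30,200+2,800 + 5,780 = 1,652,080 kg.
Stage 1: m₀ = 1,652,080 kg, m_f = 1,652,080 − 1,180,000 = 472,080 kg; Δv = 247×9.81×ln(3.5) = 2423.1×1.2526 ≈ 3035 m/s.
Stage 2: m₀ = 306,080 kg, m_f = 306,080 − 240,000 = 66,080 kg; Δv = 290×9.81×ln(4.632) = 2844.9×1.5330 ≈ 4361 m/s.
Stage 3: m₀ = 38,780 kg, m_f = 38,780 − 30,200 = 8,580 kg; Δv = 289×9.81×ln(4.52) = 2835.1×1.5085 ≈ 4277 m/s.
Total Δv = 3035 + 4361 + 4277 = 11673 m/s.

Δv ≈ 11700 m/s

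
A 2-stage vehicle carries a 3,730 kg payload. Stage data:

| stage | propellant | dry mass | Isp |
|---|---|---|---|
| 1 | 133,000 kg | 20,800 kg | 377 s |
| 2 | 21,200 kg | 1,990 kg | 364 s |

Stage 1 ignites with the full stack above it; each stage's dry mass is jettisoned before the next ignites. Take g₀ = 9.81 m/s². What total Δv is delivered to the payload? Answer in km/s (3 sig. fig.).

Ignition mass of stage 1 = 133,000+20,800 + 21,200+1,990 + 3,730 = 180,720 kg.
Stage 1: m₀ = 180,720 kg, m_f = 180,720 − 133,000 = 47,720 kg; Δv = 377×9.81×ln(3.787) = 3698.4×1.3316 ≈ 4925 m/s.
Stage 2: m₀ = 26,920 kg, m_f = 26,920 − 21,200 = 5,720 kg; Δv = 364×9.81×ln(4.706) = 3570.8×1.5489 ≈ 5531 m/s.
Total Δv = 4925 + 5531 = 10456 m/s.

Δv ≈ 10.5 km/s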